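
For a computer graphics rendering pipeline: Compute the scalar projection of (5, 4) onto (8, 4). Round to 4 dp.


u.v = 56, |v| = sqrt(80) = 8.9443
Scalar projection = u.v / |v| = 56 / sqrt(80) = 6.261

6.261


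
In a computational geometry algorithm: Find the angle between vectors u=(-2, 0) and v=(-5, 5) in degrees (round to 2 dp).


u.v = 10, |u| = sqrt(4) = 2, |v| = sqrt(50) = 7.0711
cos(theta) = u.v/(|u||v|) = 10/sqrt(200) = 0.707107
theta = acos(0.707107) = 45 degrees

45 degrees


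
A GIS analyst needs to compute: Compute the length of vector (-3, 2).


|u| = sqrt((-3)^2 + 2^2) = sqrt(13) = 3.6056

3.6056


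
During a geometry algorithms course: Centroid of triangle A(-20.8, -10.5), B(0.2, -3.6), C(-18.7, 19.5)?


Centroid = ((x_A+x_B+x_C)/3, (y_A+y_B+y_C)/3)
= (((-20.8)+0.2+(-18.7))/3, ((-10.5)+(-3.6)+19.5)/3)
= (-13.1, 1.8)

(-13.1, 1.8)


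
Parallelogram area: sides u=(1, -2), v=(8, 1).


|u x v| = |1*1 - (-2)*8|
= |1 - (-16)| = 17

17


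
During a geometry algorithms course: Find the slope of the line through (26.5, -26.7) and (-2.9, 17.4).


slope = (y2-y1)/(x2-x1) = (17.4-(-26.7))/((-2.9)-26.5) = 44.1/(-29.4) = -1.5

-1.5


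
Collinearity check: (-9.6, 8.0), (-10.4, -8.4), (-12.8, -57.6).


Cross product: ((-10.4)-(-9.6))*((-57.6)-8) - ((-8.4)-8)*((-12.8)-(-9.6))
= 0

Yes, collinear


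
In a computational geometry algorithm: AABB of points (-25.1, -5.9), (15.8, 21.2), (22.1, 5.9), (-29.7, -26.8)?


x range: [-29.7, 22.1]
y range: [-26.8, 21.2]
Bounding box: (-29.7,-26.8) to (22.1,21.2)

(-29.7,-26.8) to (22.1,21.2)


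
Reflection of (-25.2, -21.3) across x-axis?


Reflection over x-axis: (x,y) -> (x,-y)
(-25.2, -21.3) -> (-25.2, 21.3)

(-25.2, 21.3)


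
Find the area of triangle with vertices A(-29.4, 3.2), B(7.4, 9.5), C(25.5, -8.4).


Area = |x_A(y_B-y_C) + x_B(y_C-y_A) + x_C(y_A-y_B)|/2
= |(-526.26) + (-85.84) + (-160.65)|/2
= 772.75/2 = 386.375

386.375


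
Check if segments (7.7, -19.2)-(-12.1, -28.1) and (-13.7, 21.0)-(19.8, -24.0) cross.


Cross products: d1=-383.7, d2=-1572.85, d3=-986.42, d4=202.73
d1*d2 < 0 and d3*d4 < 0? no

No, they don't intersect


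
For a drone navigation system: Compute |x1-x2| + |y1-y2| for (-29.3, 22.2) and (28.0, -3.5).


|(-29.3)-28| + |22.2-(-3.5)| = 57.3 + 25.7 = 83

83


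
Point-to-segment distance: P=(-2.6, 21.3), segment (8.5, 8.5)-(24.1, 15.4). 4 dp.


Project P onto AB: t = 0 (clamped to [0,1])
Closest point on segment: (8.5, 8.5)
Distance: 16.9425

16.9425


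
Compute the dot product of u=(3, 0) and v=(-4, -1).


u . v = u_x*v_x + u_y*v_y = 3*(-4) + 0*(-1)
= (-12) + 0 = -12

-12


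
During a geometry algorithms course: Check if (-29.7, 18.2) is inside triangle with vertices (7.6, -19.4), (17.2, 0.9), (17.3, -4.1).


Cross products: AB x AP = 1118.15, BC x BP = -232.77, CA x CP = -935.41
All same sign? no

No, outside


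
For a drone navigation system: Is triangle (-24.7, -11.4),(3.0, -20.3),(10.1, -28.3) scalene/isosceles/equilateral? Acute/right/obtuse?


Side lengths squared: AB^2=846.5, BC^2=114.41, CA^2=1496.65
Sorted: [114.41, 846.5, 1496.65]
By sides: Scalene, By angles: Obtuse

Scalene, Obtuse


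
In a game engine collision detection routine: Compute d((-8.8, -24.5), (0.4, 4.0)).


dx=9.2, dy=28.5
d^2 = 9.2^2 + 28.5^2 = 896.89
d = sqrt(896.89) = 29.9481

29.9481


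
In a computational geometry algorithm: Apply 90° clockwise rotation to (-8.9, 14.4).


90° CW: (x,y) -> (y, -x)
(-8.9,14.4) -> (14.4, 8.9)

(14.4, 8.9)


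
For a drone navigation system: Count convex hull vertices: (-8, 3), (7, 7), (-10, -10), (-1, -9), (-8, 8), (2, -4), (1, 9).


Convex hull vertices (CCW): (-10, -10), (-1, -9), (2, -4), (7, 7), (1, 9), (-8, 8)
Count = 6

6


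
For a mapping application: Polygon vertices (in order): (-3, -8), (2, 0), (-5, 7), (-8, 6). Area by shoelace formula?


Shoelace sum: ((-3)*0 - 2*(-8)) + (2*7 - (-5)*0) + ((-5)*6 - (-8)*7) + ((-8)*(-8) - (-3)*6)
= 138
Area = |138|/2 = 69

69


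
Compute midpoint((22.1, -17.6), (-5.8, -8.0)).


M = ((22.1+(-5.8))/2, ((-17.6)+(-8))/2)
= (8.15, -12.8)

(8.15, -12.8)


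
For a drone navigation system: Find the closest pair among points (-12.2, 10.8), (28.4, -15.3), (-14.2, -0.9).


d(P0,P1) = 48.2656, d(P0,P2) = 11.8697, d(P1,P2) = 44.968
Closest: P0 and P2

Closest pair: (-12.2, 10.8) and (-14.2, -0.9), distance = 11.8697


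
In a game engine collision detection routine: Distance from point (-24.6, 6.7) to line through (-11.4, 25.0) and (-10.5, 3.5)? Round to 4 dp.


|cross product| = 300.27
|line direction| = sqrt(463.06) = 21.5188
Distance = 300.27/sqrt(463.06) = 13.9538

13.9538


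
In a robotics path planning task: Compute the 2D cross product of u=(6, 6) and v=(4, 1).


u x v = u_x*v_y - u_y*v_x = 6*1 - 6*4
= 6 - 24 = -18

-18


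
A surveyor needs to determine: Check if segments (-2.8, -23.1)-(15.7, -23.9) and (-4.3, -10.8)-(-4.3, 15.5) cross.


Cross products: d1=-39.45, d2=-526, d3=226.35, d4=712.9
d1*d2 < 0 and d3*d4 < 0? no

No, they don't intersect


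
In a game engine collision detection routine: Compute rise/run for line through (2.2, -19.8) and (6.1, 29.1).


slope = (y2-y1)/(x2-x1) = (29.1-(-19.8))/(6.1-2.2) = 48.9/3.9 = 12.5385

12.5385


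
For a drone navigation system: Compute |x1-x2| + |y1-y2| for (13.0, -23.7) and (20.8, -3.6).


|13-20.8| + |(-23.7)-(-3.6)| = 7.8 + 20.1 = 27.9

27.9


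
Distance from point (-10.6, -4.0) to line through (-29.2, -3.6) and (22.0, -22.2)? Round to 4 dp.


|cross product| = 325.48
|line direction| = sqrt(2967.4) = 54.4738
Distance = 325.48/sqrt(2967.4) = 5.975

5.975


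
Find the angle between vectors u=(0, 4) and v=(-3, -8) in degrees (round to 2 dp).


u.v = -32, |u| = sqrt(16) = 4, |v| = sqrt(73) = 8.544
cos(theta) = u.v/(|u||v|) = -32/sqrt(1168) = -0.936329
theta = acos(-0.936329) = 159.44 degrees

159.44 degrees


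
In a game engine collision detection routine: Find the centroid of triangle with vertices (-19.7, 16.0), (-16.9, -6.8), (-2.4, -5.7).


Centroid = ((x_A+x_B+x_C)/3, (y_A+y_B+y_C)/3)
= (((-19.7)+(-16.9)+(-2.4))/3, (16+(-6.8)+(-5.7))/3)
= (-13, 1.1667)

(-13, 1.1667)


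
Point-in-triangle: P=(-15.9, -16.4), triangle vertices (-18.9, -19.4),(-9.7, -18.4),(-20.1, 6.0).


Cross products: AB x AP = 24.6, BC x BP = 130.48, CA x CP = 79.8
All same sign? yes

Yes, inside


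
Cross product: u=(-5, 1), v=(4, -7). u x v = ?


u x v = u_x*v_y - u_y*v_x = (-5)*(-7) - 1*4
= 35 - 4 = 31

31


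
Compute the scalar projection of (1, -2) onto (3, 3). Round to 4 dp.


u.v = -3, |v| = sqrt(18) = 4.2426
Scalar projection = u.v / |v| = -3 / sqrt(18) = -0.7071

-0.7071


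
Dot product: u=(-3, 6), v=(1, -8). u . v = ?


u . v = u_x*v_x + u_y*v_y = (-3)*1 + 6*(-8)
= (-3) + (-48) = -51

-51


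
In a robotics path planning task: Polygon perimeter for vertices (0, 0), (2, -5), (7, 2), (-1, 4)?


Sides: (0, 0)->(2, -5): sqrt(29) = 5.385165, (2, -5)->(7, 2): sqrt(74) = 8.602325, (7, 2)->(-1, 4): sqrt(68) = 8.246211, (-1, 4)->(0, 0): sqrt(17) = 4.123106
Sum = 26.356807
Perimeter = 26.3568

26.3568


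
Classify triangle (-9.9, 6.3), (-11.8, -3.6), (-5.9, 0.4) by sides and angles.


Side lengths squared: AB^2=101.62, BC^2=50.81, CA^2=50.81
Sorted: [50.81, 50.81, 101.62]
By sides: Isosceles, By angles: Right

Isosceles, Right


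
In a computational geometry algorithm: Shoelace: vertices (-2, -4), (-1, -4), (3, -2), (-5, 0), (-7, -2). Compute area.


Shoelace sum: ((-2)*(-4) - (-1)*(-4)) + ((-1)*(-2) - 3*(-4)) + (3*0 - (-5)*(-2)) + ((-5)*(-2) - (-7)*0) + ((-7)*(-4) - (-2)*(-2))
= 42
Area = |42|/2 = 21

21


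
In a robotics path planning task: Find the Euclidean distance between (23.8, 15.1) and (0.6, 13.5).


dx=-23.2, dy=-1.6
d^2 = (-23.2)^2 + (-1.6)^2 = 540.8
d = sqrt(540.8) = 23.2551

23.2551


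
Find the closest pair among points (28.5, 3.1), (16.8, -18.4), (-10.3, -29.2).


d(P0,P1) = 24.4773, d(P0,P2) = 50.4849, d(P1,P2) = 29.1728
Closest: P0 and P1

Closest pair: (28.5, 3.1) and (16.8, -18.4), distance = 24.4773


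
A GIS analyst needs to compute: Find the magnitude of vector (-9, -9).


|u| = sqrt((-9)^2 + (-9)^2) = sqrt(162) = 12.7279

12.7279


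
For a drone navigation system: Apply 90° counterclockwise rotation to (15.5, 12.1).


90° CCW: (x,y) -> (-y, x)
(15.5,12.1) -> (-12.1, 15.5)

(-12.1, 15.5)


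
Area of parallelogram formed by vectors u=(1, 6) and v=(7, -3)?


|u x v| = |1*(-3) - 6*7|
= |(-3) - 42| = 45

45


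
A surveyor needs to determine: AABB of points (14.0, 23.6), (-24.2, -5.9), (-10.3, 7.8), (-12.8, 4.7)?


x range: [-24.2, 14]
y range: [-5.9, 23.6]
Bounding box: (-24.2,-5.9) to (14,23.6)

(-24.2,-5.9) to (14,23.6)


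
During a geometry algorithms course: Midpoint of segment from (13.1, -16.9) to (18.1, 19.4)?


M = ((13.1+18.1)/2, ((-16.9)+19.4)/2)
= (15.6, 1.25)

(15.6, 1.25)


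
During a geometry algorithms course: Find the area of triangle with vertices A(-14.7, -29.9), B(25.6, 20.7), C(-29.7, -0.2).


Area = |x_A(y_B-y_C) + x_B(y_C-y_A) + x_C(y_A-y_B)|/2
= |(-307.23) + 760.32 + 1502.82|/2
= 1955.91/2 = 977.955

977.955


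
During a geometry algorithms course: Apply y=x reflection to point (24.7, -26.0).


Reflection over y=x: (x,y) -> (y,x)
(24.7, -26) -> (-26, 24.7)

(-26, 24.7)


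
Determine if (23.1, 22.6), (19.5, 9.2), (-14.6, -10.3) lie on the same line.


Cross product: (19.5-23.1)*((-10.3)-22.6) - (9.2-22.6)*((-14.6)-23.1)
= -386.74

No, not collinear


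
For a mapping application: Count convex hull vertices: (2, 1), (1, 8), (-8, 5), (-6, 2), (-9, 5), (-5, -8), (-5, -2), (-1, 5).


Convex hull vertices (CCW): (-9, 5), (-5, -8), (2, 1), (1, 8)
Count = 4

4


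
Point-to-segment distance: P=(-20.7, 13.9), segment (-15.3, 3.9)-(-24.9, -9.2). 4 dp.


Project P onto AB: t = 0 (clamped to [0,1])
Closest point on segment: (-15.3, 3.9)
Distance: 11.3649

11.3649


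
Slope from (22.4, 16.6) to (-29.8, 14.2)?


slope = (y2-y1)/(x2-x1) = (14.2-16.6)/((-29.8)-22.4) = (-2.4)/(-52.2) = 0.046

0.046


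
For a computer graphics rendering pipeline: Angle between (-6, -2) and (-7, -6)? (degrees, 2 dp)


u.v = 54, |u| = sqrt(40) = 6.3246, |v| = sqrt(85) = 9.2195
cos(theta) = u.v/(|u||v|) = 54/sqrt(3400) = 0.926092
theta = acos(0.926092) = 22.17 degrees

22.17 degrees


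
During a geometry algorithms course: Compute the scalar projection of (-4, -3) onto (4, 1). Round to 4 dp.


u.v = -19, |v| = sqrt(17) = 4.1231
Scalar projection = u.v / |v| = -19 / sqrt(17) = -4.6082

-4.6082


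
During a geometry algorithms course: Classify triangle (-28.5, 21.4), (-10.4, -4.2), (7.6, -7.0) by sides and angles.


Side lengths squared: AB^2=982.97, BC^2=331.84, CA^2=2109.77
Sorted: [331.84, 982.97, 2109.77]
By sides: Scalene, By angles: Obtuse

Scalene, Obtuse


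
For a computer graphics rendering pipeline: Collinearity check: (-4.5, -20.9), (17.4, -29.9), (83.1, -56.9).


Cross product: (17.4-(-4.5))*((-56.9)-(-20.9)) - ((-29.9)-(-20.9))*(83.1-(-4.5))
= 0

Yes, collinear


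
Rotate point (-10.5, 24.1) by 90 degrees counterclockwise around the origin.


90° CCW: (x,y) -> (-y, x)
(-10.5,24.1) -> (-24.1, -10.5)

(-24.1, -10.5)


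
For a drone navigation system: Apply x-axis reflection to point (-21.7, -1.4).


Reflection over x-axis: (x,y) -> (x,-y)
(-21.7, -1.4) -> (-21.7, 1.4)

(-21.7, 1.4)


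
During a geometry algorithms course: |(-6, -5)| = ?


|u| = sqrt((-6)^2 + (-5)^2) = sqrt(61) = 7.8102

7.8102


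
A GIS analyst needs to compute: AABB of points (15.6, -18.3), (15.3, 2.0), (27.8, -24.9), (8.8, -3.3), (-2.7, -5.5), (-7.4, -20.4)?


x range: [-7.4, 27.8]
y range: [-24.9, 2]
Bounding box: (-7.4,-24.9) to (27.8,2)

(-7.4,-24.9) to (27.8,2)


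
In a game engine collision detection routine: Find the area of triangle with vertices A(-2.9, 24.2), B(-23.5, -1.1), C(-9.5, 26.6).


Area = |x_A(y_B-y_C) + x_B(y_C-y_A) + x_C(y_A-y_B)|/2
= |80.33 + (-56.4) + (-240.35)|/2
= 216.42/2 = 108.21

108.21


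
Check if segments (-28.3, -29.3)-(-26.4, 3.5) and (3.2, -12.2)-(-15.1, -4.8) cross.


Cross products: d1=546.03, d2=-68.27, d3=-1000.71, d4=-386.41
d1*d2 < 0 and d3*d4 < 0? no

No, they don't intersect


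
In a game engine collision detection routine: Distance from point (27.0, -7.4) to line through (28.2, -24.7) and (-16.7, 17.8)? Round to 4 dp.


|cross product| = 725.77
|line direction| = sqrt(3822.26) = 61.8244
Distance = 725.77/sqrt(3822.26) = 11.7392

11.7392


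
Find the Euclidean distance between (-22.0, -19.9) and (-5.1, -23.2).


dx=16.9, dy=-3.3
d^2 = 16.9^2 + (-3.3)^2 = 296.5
d = sqrt(296.5) = 17.2192

17.2192


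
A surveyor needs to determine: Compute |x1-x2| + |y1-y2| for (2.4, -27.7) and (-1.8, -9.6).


|2.4-(-1.8)| + |(-27.7)-(-9.6)| = 4.2 + 18.1 = 22.3

22.3


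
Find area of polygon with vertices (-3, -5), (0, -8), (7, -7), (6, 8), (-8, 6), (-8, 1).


Shoelace sum: ((-3)*(-8) - 0*(-5)) + (0*(-7) - 7*(-8)) + (7*8 - 6*(-7)) + (6*6 - (-8)*8) + ((-8)*1 - (-8)*6) + ((-8)*(-5) - (-3)*1)
= 361
Area = |361|/2 = 180.5

180.5


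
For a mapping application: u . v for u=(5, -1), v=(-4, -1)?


u . v = u_x*v_x + u_y*v_y = 5*(-4) + (-1)*(-1)
= (-20) + 1 = -19

-19


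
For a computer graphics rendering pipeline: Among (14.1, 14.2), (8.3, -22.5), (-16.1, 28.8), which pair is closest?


d(P0,P1) = 37.1555, d(P0,P2) = 33.544, d(P1,P2) = 56.8071
Closest: P0 and P2

Closest pair: (14.1, 14.2) and (-16.1, 28.8), distance = 33.544


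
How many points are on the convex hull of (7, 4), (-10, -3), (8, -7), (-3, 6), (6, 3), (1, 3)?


Convex hull vertices (CCW): (-10, -3), (8, -7), (7, 4), (-3, 6)
Count = 4

4


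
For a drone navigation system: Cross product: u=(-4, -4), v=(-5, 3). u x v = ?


u x v = u_x*v_y - u_y*v_x = (-4)*3 - (-4)*(-5)
= (-12) - 20 = -32

-32


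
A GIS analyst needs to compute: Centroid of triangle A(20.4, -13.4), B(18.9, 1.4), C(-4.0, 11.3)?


Centroid = ((x_A+x_B+x_C)/3, (y_A+y_B+y_C)/3)
= ((20.4+18.9+(-4))/3, ((-13.4)+1.4+11.3)/3)
= (11.7667, -0.2333)

(11.7667, -0.2333)


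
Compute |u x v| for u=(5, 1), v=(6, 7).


|u x v| = |5*7 - 1*6|
= |35 - 6| = 29

29


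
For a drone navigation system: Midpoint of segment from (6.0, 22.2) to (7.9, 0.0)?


M = ((6+7.9)/2, (22.2+0)/2)
= (6.95, 11.1)

(6.95, 11.1)


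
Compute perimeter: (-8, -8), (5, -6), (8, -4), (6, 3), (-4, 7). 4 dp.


Sides: (-8, -8)->(5, -6): sqrt(173) = 13.152946, (5, -6)->(8, -4): sqrt(13) = 3.605551, (8, -4)->(6, 3): sqrt(53) = 7.28011, (6, 3)->(-4, 7): sqrt(116) = 10.77033, (-4, 7)->(-8, -8): sqrt(241) = 15.524175
Sum = 50.333112
Perimeter = 50.3331

50.3331


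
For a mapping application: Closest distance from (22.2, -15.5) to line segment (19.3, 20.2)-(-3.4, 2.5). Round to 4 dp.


Project P onto AB: t = 0.6832 (clamped to [0,1])
Closest point on segment: (3.7921, 8.1079)
Distance: 29.9364

29.9364


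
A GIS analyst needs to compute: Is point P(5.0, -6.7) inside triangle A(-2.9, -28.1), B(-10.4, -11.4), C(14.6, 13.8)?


Cross products: AB x AP = -292.43, BC x BP = -270.58, CA x CP = -43.49
All same sign? yes

Yes, inside


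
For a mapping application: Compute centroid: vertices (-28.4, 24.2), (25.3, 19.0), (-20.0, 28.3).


Centroid = ((x_A+x_B+x_C)/3, (y_A+y_B+y_C)/3)
= (((-28.4)+25.3+(-20))/3, (24.2+19+28.3)/3)
= (-7.7, 23.8333)

(-7.7, 23.8333)


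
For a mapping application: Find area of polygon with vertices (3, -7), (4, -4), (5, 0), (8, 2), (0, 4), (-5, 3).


Shoelace sum: (3*(-4) - 4*(-7)) + (4*0 - 5*(-4)) + (5*2 - 8*0) + (8*4 - 0*2) + (0*3 - (-5)*4) + ((-5)*(-7) - 3*3)
= 124
Area = |124|/2 = 62

62


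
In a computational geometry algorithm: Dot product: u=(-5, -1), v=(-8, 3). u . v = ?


u . v = u_x*v_x + u_y*v_y = (-5)*(-8) + (-1)*3
= 40 + (-3) = 37

37


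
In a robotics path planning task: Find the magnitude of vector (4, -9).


|u| = sqrt(4^2 + (-9)^2) = sqrt(97) = 9.8489

9.8489


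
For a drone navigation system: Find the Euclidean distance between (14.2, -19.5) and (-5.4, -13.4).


dx=-19.6, dy=6.1
d^2 = (-19.6)^2 + 6.1^2 = 421.37
d = sqrt(421.37) = 20.5273

20.5273


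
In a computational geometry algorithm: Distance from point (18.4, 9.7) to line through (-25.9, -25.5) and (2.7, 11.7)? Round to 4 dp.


|cross product| = 641.24
|line direction| = sqrt(2201.8) = 46.9233
Distance = 641.24/sqrt(2201.8) = 13.6657

13.6657


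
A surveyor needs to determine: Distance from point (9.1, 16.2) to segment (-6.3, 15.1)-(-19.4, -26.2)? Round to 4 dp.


Project P onto AB: t = 0 (clamped to [0,1])
Closest point on segment: (-6.3, 15.1)
Distance: 15.4392

15.4392


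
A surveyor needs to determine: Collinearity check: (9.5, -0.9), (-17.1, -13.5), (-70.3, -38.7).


Cross product: ((-17.1)-9.5)*((-38.7)-(-0.9)) - ((-13.5)-(-0.9))*((-70.3)-9.5)
= 0

Yes, collinear


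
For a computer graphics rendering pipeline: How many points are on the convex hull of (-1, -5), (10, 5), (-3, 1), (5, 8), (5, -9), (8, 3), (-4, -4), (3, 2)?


Convex hull vertices (CCW): (-4, -4), (5, -9), (10, 5), (5, 8), (-3, 1)
Count = 5

5


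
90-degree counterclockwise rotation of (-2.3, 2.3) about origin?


90° CCW: (x,y) -> (-y, x)
(-2.3,2.3) -> (-2.3, -2.3)

(-2.3, -2.3)


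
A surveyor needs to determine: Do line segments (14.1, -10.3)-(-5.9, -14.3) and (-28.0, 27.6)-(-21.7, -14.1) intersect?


Cross products: d1=1516.8, d2=657.6, d3=-926.4, d4=-67.2
d1*d2 < 0 and d3*d4 < 0? no

No, they don't intersect


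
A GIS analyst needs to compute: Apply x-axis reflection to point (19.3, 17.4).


Reflection over x-axis: (x,y) -> (x,-y)
(19.3, 17.4) -> (19.3, -17.4)

(19.3, -17.4)


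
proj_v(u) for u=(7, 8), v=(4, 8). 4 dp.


u.v = 92, |v| = sqrt(80) = 8.9443
Scalar projection = u.v / |v| = 92 / sqrt(80) = 10.2859

10.2859


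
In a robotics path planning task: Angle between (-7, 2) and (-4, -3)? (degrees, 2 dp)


u.v = 22, |u| = sqrt(53) = 7.2801, |v| = sqrt(25) = 5
cos(theta) = u.v/(|u||v|) = 22/sqrt(1325) = 0.604386
theta = acos(0.604386) = 52.82 degrees

52.82 degrees


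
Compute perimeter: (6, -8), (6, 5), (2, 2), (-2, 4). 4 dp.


Sides: (6, -8)->(6, 5): sqrt(169) = 13, (6, 5)->(2, 2): sqrt(25) = 5, (2, 2)->(-2, 4): sqrt(20) = 4.472136, (-2, 4)->(6, -8): sqrt(208) = 14.422205
Sum = 36.894341
Perimeter = 36.8943

36.8943


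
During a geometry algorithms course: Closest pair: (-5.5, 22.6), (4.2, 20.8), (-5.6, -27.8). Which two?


d(P0,P1) = 9.8656, d(P0,P2) = 50.4001, d(P1,P2) = 49.5782
Closest: P0 and P1

Closest pair: (-5.5, 22.6) and (4.2, 20.8), distance = 9.8656


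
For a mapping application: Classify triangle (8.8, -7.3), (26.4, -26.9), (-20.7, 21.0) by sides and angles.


Side lengths squared: AB^2=693.92, BC^2=4512.82, CA^2=1671.14
Sorted: [693.92, 1671.14, 4512.82]
By sides: Scalene, By angles: Obtuse

Scalene, Obtuse


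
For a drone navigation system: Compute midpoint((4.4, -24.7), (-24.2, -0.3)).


M = ((4.4+(-24.2))/2, ((-24.7)+(-0.3))/2)
= (-9.9, -12.5)

(-9.9, -12.5)


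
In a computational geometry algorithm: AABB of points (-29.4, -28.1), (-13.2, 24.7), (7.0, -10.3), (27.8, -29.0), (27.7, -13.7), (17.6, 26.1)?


x range: [-29.4, 27.8]
y range: [-29, 26.1]
Bounding box: (-29.4,-29) to (27.8,26.1)

(-29.4,-29) to (27.8,26.1)


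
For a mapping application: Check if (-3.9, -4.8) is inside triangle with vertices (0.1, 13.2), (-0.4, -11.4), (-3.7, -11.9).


Cross products: AB x AP = -89.4, BC x BP = -23.53, CA x CP = 32
All same sign? no

No, outside


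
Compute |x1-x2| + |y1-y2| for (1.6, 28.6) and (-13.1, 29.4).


|1.6-(-13.1)| + |28.6-29.4| = 14.7 + 0.8 = 15.5

15.5


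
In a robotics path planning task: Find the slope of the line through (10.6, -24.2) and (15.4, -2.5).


slope = (y2-y1)/(x2-x1) = ((-2.5)-(-24.2))/(15.4-10.6) = 21.7/4.8 = 4.5208

4.5208


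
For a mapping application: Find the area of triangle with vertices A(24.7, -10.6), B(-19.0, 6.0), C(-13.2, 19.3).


Area = |x_A(y_B-y_C) + x_B(y_C-y_A) + x_C(y_A-y_B)|/2
= |(-328.51) + (-568.1) + 219.12|/2
= 677.49/2 = 338.745

338.745


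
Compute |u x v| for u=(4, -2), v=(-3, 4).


|u x v| = |4*4 - (-2)*(-3)|
= |16 - 6| = 10

10


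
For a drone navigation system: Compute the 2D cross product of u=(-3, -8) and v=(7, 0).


u x v = u_x*v_y - u_y*v_x = (-3)*0 - (-8)*7
= 0 - (-56) = 56

56


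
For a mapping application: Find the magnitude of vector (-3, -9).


|u| = sqrt((-3)^2 + (-9)^2) = sqrt(90) = 9.4868

9.4868


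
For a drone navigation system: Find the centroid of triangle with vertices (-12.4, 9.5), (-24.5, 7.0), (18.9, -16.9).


Centroid = ((x_A+x_B+x_C)/3, (y_A+y_B+y_C)/3)
= (((-12.4)+(-24.5)+18.9)/3, (9.5+7+(-16.9))/3)
= (-6, -0.1333)

(-6, -0.1333)


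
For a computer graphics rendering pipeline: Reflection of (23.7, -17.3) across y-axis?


Reflection over y-axis: (x,y) -> (-x,y)
(23.7, -17.3) -> (-23.7, -17.3)

(-23.7, -17.3)


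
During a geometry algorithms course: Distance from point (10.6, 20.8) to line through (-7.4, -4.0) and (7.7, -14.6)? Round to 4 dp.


|cross product| = 565.28
|line direction| = sqrt(340.37) = 18.4491
Distance = 565.28/sqrt(340.37) = 30.6399

30.6399


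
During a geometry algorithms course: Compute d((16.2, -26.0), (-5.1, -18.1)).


dx=-21.3, dy=7.9
d^2 = (-21.3)^2 + 7.9^2 = 516.1
d = sqrt(516.1) = 22.7178

22.7178


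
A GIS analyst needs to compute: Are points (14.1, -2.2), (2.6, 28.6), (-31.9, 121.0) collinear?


Cross product: (2.6-14.1)*(121-(-2.2)) - (28.6-(-2.2))*((-31.9)-14.1)
= 0

Yes, collinear


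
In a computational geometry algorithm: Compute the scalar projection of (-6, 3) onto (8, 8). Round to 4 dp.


u.v = -24, |v| = sqrt(128) = 11.3137
Scalar projection = u.v / |v| = -24 / sqrt(128) = -2.1213

-2.1213


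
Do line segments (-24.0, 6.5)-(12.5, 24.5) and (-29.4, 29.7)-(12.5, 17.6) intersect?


Cross products: d1=-906.74, d2=289.11, d3=944, d4=-251.85
d1*d2 < 0 and d3*d4 < 0? yes

Yes, they intersect


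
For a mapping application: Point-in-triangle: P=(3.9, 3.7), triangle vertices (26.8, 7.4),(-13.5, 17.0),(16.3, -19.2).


Cross products: AB x AP = 368.95, BC x BP = 233.54, CA x CP = 570.29
All same sign? yes

Yes, inside


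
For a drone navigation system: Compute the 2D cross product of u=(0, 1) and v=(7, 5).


u x v = u_x*v_y - u_y*v_x = 0*5 - 1*7
= 0 - 7 = -7

-7


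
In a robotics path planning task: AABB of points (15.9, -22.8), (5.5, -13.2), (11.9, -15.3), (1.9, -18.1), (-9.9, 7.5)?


x range: [-9.9, 15.9]
y range: [-22.8, 7.5]
Bounding box: (-9.9,-22.8) to (15.9,7.5)

(-9.9,-22.8) to (15.9,7.5)


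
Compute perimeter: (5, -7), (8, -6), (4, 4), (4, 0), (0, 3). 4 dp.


Sides: (5, -7)->(8, -6): sqrt(10) = 3.162278, (8, -6)->(4, 4): sqrt(116) = 10.77033, (4, 4)->(4, 0): sqrt(16) = 4, (4, 0)->(0, 3): sqrt(25) = 5, (0, 3)->(5, -7): sqrt(125) = 11.18034
Sum = 34.112948
Perimeter = 34.1129

34.1129


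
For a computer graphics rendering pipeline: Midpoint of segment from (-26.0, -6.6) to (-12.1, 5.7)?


M = (((-26)+(-12.1))/2, ((-6.6)+5.7)/2)
= (-19.05, -0.45)

(-19.05, -0.45)


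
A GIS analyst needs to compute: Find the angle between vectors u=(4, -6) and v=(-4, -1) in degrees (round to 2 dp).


u.v = -10, |u| = sqrt(52) = 7.2111, |v| = sqrt(17) = 4.1231
cos(theta) = u.v/(|u||v|) = -10/sqrt(884) = -0.336336
theta = acos(-0.336336) = 109.65 degrees

109.65 degrees


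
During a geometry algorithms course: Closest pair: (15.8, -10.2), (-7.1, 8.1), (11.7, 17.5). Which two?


d(P0,P1) = 29.3138, d(P0,P2) = 28.0018, d(P1,P2) = 21.019
Closest: P1 and P2

Closest pair: (-7.1, 8.1) and (11.7, 17.5), distance = 21.019


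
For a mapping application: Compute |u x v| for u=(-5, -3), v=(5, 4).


|u x v| = |(-5)*4 - (-3)*5|
= |(-20) - (-15)| = 5

5


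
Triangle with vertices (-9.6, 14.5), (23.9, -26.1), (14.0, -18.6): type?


Side lengths squared: AB^2=2770.61, BC^2=154.26, CA^2=1652.57
Sorted: [154.26, 1652.57, 2770.61]
By sides: Scalene, By angles: Obtuse

Scalene, Obtuse


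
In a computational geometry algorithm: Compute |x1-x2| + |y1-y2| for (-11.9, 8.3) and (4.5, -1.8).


|(-11.9)-4.5| + |8.3-(-1.8)| = 16.4 + 10.1 = 26.5

26.5


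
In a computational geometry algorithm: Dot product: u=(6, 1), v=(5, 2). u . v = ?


u . v = u_x*v_x + u_y*v_y = 6*5 + 1*2
= 30 + 2 = 32

32


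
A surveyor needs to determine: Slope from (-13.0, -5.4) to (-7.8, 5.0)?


slope = (y2-y1)/(x2-x1) = (5-(-5.4))/((-7.8)-(-13)) = 10.4/5.2 = 2

2


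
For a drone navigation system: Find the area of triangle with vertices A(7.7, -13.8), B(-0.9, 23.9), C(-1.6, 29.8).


Area = |x_A(y_B-y_C) + x_B(y_C-y_A) + x_C(y_A-y_B)|/2
= |(-45.43) + (-39.24) + 60.32|/2
= 24.35/2 = 12.175

12.175


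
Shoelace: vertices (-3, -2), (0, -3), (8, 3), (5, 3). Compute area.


Shoelace sum: ((-3)*(-3) - 0*(-2)) + (0*3 - 8*(-3)) + (8*3 - 5*3) + (5*(-2) - (-3)*3)
= 41
Area = |41|/2 = 20.5

20.5


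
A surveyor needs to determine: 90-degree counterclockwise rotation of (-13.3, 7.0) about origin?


90° CCW: (x,y) -> (-y, x)
(-13.3,7) -> (-7, -13.3)

(-7, -13.3)


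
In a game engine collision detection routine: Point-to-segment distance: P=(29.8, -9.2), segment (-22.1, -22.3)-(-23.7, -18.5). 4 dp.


Project P onto AB: t = 0 (clamped to [0,1])
Closest point on segment: (-22.1, -22.3)
Distance: 53.5277

53.5277


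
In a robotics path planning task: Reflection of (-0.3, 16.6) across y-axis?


Reflection over y-axis: (x,y) -> (-x,y)
(-0.3, 16.6) -> (0.3, 16.6)

(0.3, 16.6)


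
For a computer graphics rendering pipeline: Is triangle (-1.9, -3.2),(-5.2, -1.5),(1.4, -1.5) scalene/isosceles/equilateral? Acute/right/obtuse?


Side lengths squared: AB^2=13.78, BC^2=43.56, CA^2=13.78
Sorted: [13.78, 13.78, 43.56]
By sides: Isosceles, By angles: Obtuse

Isosceles, Obtuse


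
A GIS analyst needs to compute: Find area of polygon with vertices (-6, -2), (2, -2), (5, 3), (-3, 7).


Shoelace sum: ((-6)*(-2) - 2*(-2)) + (2*3 - 5*(-2)) + (5*7 - (-3)*3) + ((-3)*(-2) - (-6)*7)
= 124
Area = |124|/2 = 62

62


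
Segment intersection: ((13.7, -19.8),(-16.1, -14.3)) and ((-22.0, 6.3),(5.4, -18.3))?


Cross products: d1=163.08, d2=-419.3, d3=-581.43, d4=0.95
d1*d2 < 0 and d3*d4 < 0? yes

Yes, they intersect


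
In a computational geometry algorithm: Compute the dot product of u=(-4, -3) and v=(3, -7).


u . v = u_x*v_x + u_y*v_y = (-4)*3 + (-3)*(-7)
= (-12) + 21 = 9

9


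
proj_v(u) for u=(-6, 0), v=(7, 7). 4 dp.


u.v = -42, |v| = sqrt(98) = 9.8995
Scalar projection = u.v / |v| = -42 / sqrt(98) = -4.2426

-4.2426


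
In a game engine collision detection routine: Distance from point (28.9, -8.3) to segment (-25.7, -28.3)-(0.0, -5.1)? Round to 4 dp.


Project P onto AB: t = 1 (clamped to [0,1])
Closest point on segment: (0, -5.1)
Distance: 29.0766

29.0766


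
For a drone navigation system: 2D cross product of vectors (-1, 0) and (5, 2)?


u x v = u_x*v_y - u_y*v_x = (-1)*2 - 0*5
= (-2) - 0 = -2

-2


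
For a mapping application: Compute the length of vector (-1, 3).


|u| = sqrt((-1)^2 + 3^2) = sqrt(10) = 3.1623

3.1623


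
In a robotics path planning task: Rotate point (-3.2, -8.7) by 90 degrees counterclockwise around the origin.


90° CCW: (x,y) -> (-y, x)
(-3.2,-8.7) -> (8.7, -3.2)

(8.7, -3.2)


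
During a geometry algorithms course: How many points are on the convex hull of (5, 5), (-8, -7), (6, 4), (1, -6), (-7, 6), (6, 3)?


Convex hull vertices (CCW): (-8, -7), (1, -6), (6, 3), (6, 4), (5, 5), (-7, 6)
Count = 6

6


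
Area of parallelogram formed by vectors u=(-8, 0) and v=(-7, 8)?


|u x v| = |(-8)*8 - 0*(-7)|
= |(-64) - 0| = 64

64


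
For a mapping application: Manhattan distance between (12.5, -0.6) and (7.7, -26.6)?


|12.5-7.7| + |(-0.6)-(-26.6)| = 4.8 + 26 = 30.8

30.8


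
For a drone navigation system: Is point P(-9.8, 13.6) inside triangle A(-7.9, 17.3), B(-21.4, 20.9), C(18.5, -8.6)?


Cross products: AB x AP = 56.79, BC x BP = 50.93, CA x CP = 146.89
All same sign? yes

Yes, inside


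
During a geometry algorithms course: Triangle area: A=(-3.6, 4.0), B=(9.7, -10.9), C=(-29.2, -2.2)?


Area = |x_A(y_B-y_C) + x_B(y_C-y_A) + x_C(y_A-y_B)|/2
= |31.32 + (-60.14) + (-435.08)|/2
= 463.9/2 = 231.95

231.95


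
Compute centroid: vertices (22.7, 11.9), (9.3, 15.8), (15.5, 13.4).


Centroid = ((x_A+x_B+x_C)/3, (y_A+y_B+y_C)/3)
= ((22.7+9.3+15.5)/3, (11.9+15.8+13.4)/3)
= (15.8333, 13.7)

(15.8333, 13.7)


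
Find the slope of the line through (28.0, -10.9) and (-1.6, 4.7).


slope = (y2-y1)/(x2-x1) = (4.7-(-10.9))/((-1.6)-28) = 15.6/(-29.6) = -0.527

-0.527


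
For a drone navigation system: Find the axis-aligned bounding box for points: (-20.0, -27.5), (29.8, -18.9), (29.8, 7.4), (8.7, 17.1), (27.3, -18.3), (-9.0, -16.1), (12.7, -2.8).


x range: [-20, 29.8]
y range: [-27.5, 17.1]
Bounding box: (-20,-27.5) to (29.8,17.1)

(-20,-27.5) to (29.8,17.1)


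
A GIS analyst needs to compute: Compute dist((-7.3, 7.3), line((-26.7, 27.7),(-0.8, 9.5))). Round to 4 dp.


|cross product| = 175.28
|line direction| = sqrt(1002.05) = 31.6552
Distance = 175.28/sqrt(1002.05) = 5.5372

5.5372


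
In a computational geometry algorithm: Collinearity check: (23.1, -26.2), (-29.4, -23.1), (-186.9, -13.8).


Cross product: ((-29.4)-23.1)*((-13.8)-(-26.2)) - ((-23.1)-(-26.2))*((-186.9)-23.1)
= 0

Yes, collinear


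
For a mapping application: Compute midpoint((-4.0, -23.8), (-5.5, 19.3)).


M = (((-4)+(-5.5))/2, ((-23.8)+19.3)/2)
= (-4.75, -2.25)

(-4.75, -2.25)


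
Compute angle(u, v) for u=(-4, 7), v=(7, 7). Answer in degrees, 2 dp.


u.v = 21, |u| = sqrt(65) = 8.0623, |v| = sqrt(98) = 9.8995
cos(theta) = u.v/(|u||v|) = 21/sqrt(6370) = 0.263117
theta = acos(0.263117) = 74.74 degrees

74.74 degrees


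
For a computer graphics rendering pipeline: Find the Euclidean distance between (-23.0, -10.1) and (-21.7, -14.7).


dx=1.3, dy=-4.6
d^2 = 1.3^2 + (-4.6)^2 = 22.85
d = sqrt(22.85) = 4.7802

4.7802


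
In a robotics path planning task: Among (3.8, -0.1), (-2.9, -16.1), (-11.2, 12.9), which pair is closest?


d(P0,P1) = 17.3462, d(P0,P2) = 19.8494, d(P1,P2) = 30.1644
Closest: P0 and P1

Closest pair: (3.8, -0.1) and (-2.9, -16.1), distance = 17.3462


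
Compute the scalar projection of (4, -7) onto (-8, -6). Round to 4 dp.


u.v = 10, |v| = sqrt(100) = 10
Scalar projection = u.v / |v| = 10 / sqrt(100) = 1

1


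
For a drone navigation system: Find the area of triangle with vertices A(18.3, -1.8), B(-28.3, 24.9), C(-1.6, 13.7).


Area = |x_A(y_B-y_C) + x_B(y_C-y_A) + x_C(y_A-y_B)|/2
= |204.96 + (-438.65) + 42.72|/2
= 190.97/2 = 95.485

95.485


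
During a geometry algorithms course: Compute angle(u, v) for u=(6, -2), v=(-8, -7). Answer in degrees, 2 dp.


u.v = -34, |u| = sqrt(40) = 6.3246, |v| = sqrt(113) = 10.6301
cos(theta) = u.v/(|u||v|) = -34/sqrt(4520) = -0.505719
theta = acos(-0.505719) = 120.38 degrees

120.38 degrees


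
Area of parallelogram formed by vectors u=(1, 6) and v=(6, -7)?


|u x v| = |1*(-7) - 6*6|
= |(-7) - 36| = 43

43


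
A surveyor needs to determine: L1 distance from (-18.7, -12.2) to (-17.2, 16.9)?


|(-18.7)-(-17.2)| + |(-12.2)-16.9| = 1.5 + 29.1 = 30.6

30.6


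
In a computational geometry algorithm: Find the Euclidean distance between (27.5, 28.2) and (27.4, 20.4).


dx=-0.1, dy=-7.8
d^2 = (-0.1)^2 + (-7.8)^2 = 60.85
d = sqrt(60.85) = 7.8006

7.8006


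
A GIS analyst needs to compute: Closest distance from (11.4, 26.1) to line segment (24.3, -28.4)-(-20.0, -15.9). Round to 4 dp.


Project P onto AB: t = 0.5913 (clamped to [0,1])
Closest point on segment: (-1.8927, -21.0093)
Distance: 48.9488

48.9488


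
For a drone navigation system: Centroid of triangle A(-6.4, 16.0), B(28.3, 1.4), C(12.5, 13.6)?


Centroid = ((x_A+x_B+x_C)/3, (y_A+y_B+y_C)/3)
= (((-6.4)+28.3+12.5)/3, (16+1.4+13.6)/3)
= (11.4667, 10.3333)

(11.4667, 10.3333)


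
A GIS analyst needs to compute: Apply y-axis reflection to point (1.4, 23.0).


Reflection over y-axis: (x,y) -> (-x,y)
(1.4, 23) -> (-1.4, 23)

(-1.4, 23)


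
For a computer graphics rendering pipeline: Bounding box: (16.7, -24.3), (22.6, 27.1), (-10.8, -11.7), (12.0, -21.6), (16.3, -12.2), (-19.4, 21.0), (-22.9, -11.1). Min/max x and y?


x range: [-22.9, 22.6]
y range: [-24.3, 27.1]
Bounding box: (-22.9,-24.3) to (22.6,27.1)

(-22.9,-24.3) to (22.6,27.1)


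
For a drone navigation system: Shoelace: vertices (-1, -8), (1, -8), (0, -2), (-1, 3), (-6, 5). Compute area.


Shoelace sum: ((-1)*(-8) - 1*(-8)) + (1*(-2) - 0*(-8)) + (0*3 - (-1)*(-2)) + ((-1)*5 - (-6)*3) + ((-6)*(-8) - (-1)*5)
= 78
Area = |78|/2 = 39

39


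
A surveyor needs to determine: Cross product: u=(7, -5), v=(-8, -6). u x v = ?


u x v = u_x*v_y - u_y*v_x = 7*(-6) - (-5)*(-8)
= (-42) - 40 = -82

-82


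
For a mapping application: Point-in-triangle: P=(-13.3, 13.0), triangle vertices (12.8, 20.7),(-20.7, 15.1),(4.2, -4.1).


Cross products: AB x AP = 111.79, BC x BP = 89.79, CA x CP = 581.06
All same sign? yes

Yes, inside


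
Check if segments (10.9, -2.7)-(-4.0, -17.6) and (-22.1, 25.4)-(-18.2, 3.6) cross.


Cross products: d1=609.81, d2=226.88, d3=-910.39, d4=-527.46
d1*d2 < 0 and d3*d4 < 0? no

No, they don't intersect


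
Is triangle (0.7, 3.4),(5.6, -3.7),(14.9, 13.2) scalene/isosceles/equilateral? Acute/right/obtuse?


Side lengths squared: AB^2=74.42, BC^2=372.1, CA^2=297.68
Sorted: [74.42, 297.68, 372.1]
By sides: Scalene, By angles: Right

Scalene, Right


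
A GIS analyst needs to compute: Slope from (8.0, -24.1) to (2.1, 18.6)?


slope = (y2-y1)/(x2-x1) = (18.6-(-24.1))/(2.1-8) = 42.7/(-5.9) = -7.2373

-7.2373


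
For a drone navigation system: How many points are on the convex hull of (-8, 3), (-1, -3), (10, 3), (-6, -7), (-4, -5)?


Convex hull vertices (CCW): (-8, 3), (-6, -7), (10, 3)
Count = 3

3


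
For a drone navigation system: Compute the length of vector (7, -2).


|u| = sqrt(7^2 + (-2)^2) = sqrt(53) = 7.2801

7.2801


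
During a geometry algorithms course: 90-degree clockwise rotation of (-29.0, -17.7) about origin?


90° CW: (x,y) -> (y, -x)
(-29,-17.7) -> (-17.7, 29)

(-17.7, 29)


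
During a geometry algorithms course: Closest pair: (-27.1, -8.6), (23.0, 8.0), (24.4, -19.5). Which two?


d(P0,P1) = 52.7785, d(P0,P2) = 52.6409, d(P1,P2) = 27.5356
Closest: P1 and P2

Closest pair: (23.0, 8.0) and (24.4, -19.5), distance = 27.5356


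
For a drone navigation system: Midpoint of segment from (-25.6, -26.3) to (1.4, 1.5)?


M = (((-25.6)+1.4)/2, ((-26.3)+1.5)/2)
= (-12.1, -12.4)

(-12.1, -12.4)


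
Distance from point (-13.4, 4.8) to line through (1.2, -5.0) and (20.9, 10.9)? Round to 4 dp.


|cross product| = 425.2
|line direction| = sqrt(640.9) = 25.316
Distance = 425.2/sqrt(640.9) = 16.7957

16.7957


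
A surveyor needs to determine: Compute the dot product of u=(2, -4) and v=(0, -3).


u . v = u_x*v_x + u_y*v_y = 2*0 + (-4)*(-3)
= 0 + 12 = 12

12


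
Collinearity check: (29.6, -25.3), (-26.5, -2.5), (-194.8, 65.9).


Cross product: ((-26.5)-29.6)*(65.9-(-25.3)) - ((-2.5)-(-25.3))*((-194.8)-29.6)
= 0

Yes, collinear


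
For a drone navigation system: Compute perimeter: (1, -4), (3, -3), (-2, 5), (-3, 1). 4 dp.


Sides: (1, -4)->(3, -3): sqrt(5) = 2.236068, (3, -3)->(-2, 5): sqrt(89) = 9.433981, (-2, 5)->(-3, 1): sqrt(17) = 4.123106, (-3, 1)->(1, -4): sqrt(41) = 6.403124
Sum = 22.196279
Perimeter = 22.1963

22.1963


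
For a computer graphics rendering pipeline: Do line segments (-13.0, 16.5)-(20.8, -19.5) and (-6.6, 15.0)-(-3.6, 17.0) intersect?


Cross products: d1=17.3, d2=-158.3, d3=179.7, d4=355.3
d1*d2 < 0 and d3*d4 < 0? no

No, they don't intersect


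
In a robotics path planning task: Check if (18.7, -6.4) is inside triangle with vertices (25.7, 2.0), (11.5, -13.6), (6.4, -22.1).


Cross products: AB x AP = 10.08, BC x BP = 24.48, CA x CP = 6.58
All same sign? yes

Yes, inside


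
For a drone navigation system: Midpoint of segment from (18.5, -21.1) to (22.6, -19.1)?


M = ((18.5+22.6)/2, ((-21.1)+(-19.1))/2)
= (20.55, -20.1)

(20.55, -20.1)


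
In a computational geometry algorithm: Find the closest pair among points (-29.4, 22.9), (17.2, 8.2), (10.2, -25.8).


d(P0,P1) = 48.8636, d(P0,P2) = 62.7682, d(P1,P2) = 34.7131
Closest: P1 and P2

Closest pair: (17.2, 8.2) and (10.2, -25.8), distance = 34.7131


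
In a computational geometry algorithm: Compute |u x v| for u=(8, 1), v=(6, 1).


|u x v| = |8*1 - 1*6|
= |8 - 6| = 2

2


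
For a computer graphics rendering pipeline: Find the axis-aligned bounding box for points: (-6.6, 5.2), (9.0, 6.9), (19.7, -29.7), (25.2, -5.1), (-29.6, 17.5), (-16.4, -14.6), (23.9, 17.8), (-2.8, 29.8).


x range: [-29.6, 25.2]
y range: [-29.7, 29.8]
Bounding box: (-29.6,-29.7) to (25.2,29.8)

(-29.6,-29.7) to (25.2,29.8)


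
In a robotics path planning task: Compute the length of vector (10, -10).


|u| = sqrt(10^2 + (-10)^2) = sqrt(200) = 14.1421

14.1421


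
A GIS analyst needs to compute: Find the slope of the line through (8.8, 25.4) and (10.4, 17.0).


slope = (y2-y1)/(x2-x1) = (17-25.4)/(10.4-8.8) = (-8.4)/1.6 = -5.25

-5.25


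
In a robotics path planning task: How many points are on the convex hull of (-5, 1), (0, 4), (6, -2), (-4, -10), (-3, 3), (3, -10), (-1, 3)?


Convex hull vertices (CCW): (-5, 1), (-4, -10), (3, -10), (6, -2), (0, 4), (-3, 3)
Count = 6

6


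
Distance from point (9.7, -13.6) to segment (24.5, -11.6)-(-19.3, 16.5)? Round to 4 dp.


Project P onto AB: t = 0.2186 (clamped to [0,1])
Closest point on segment: (14.9243, -5.4567)
Distance: 9.6751

9.6751


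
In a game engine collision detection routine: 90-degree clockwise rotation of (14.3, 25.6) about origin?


90° CW: (x,y) -> (y, -x)
(14.3,25.6) -> (25.6, -14.3)

(25.6, -14.3)


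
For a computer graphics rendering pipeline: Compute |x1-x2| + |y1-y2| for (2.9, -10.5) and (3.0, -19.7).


|2.9-3| + |(-10.5)-(-19.7)| = 0.1 + 9.2 = 9.3

9.3


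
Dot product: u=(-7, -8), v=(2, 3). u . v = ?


u . v = u_x*v_x + u_y*v_y = (-7)*2 + (-8)*3
= (-14) + (-24) = -38

-38


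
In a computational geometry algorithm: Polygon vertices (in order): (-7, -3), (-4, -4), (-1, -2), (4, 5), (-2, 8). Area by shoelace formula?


Shoelace sum: ((-7)*(-4) - (-4)*(-3)) + ((-4)*(-2) - (-1)*(-4)) + ((-1)*5 - 4*(-2)) + (4*8 - (-2)*5) + ((-2)*(-3) - (-7)*8)
= 127
Area = |127|/2 = 63.5

63.5


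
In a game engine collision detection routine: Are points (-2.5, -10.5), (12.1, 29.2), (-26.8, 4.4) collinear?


Cross product: (12.1-(-2.5))*(4.4-(-10.5)) - (29.2-(-10.5))*((-26.8)-(-2.5))
= 1182.25

No, not collinear


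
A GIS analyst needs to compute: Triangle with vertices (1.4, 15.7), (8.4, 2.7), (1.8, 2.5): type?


Side lengths squared: AB^2=218, BC^2=43.6, CA^2=174.4
Sorted: [43.6, 174.4, 218]
By sides: Scalene, By angles: Right

Scalene, Right


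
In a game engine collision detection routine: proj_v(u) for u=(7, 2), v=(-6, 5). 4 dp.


u.v = -32, |v| = sqrt(61) = 7.8102
Scalar projection = u.v / |v| = -32 / sqrt(61) = -4.0972

-4.0972


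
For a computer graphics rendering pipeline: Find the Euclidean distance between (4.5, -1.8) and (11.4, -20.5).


dx=6.9, dy=-18.7
d^2 = 6.9^2 + (-18.7)^2 = 397.3
d = sqrt(397.3) = 19.9324

19.9324
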